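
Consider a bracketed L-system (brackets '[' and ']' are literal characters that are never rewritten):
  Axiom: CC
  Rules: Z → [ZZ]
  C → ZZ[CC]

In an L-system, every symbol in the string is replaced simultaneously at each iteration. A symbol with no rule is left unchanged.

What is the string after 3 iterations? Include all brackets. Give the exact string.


Answer: [[ZZ][ZZ]][[ZZ][ZZ]][[ZZ][ZZ][ZZ[CC]ZZ[CC]][ZZ][ZZ][ZZ[CC]ZZ[CC]]][[ZZ][ZZ]][[ZZ][ZZ]][[ZZ][ZZ][ZZ[CC]ZZ[CC]][ZZ][ZZ][ZZ[CC]ZZ[CC]]]

Derivation:
Step 0: CC
Step 1: ZZ[CC]ZZ[CC]
Step 2: [ZZ][ZZ][ZZ[CC]ZZ[CC]][ZZ][ZZ][ZZ[CC]ZZ[CC]]
Step 3: [[ZZ][ZZ]][[ZZ][ZZ]][[ZZ][ZZ][ZZ[CC]ZZ[CC]][ZZ][ZZ][ZZ[CC]ZZ[CC]]][[ZZ][ZZ]][[ZZ][ZZ]][[ZZ][ZZ][ZZ[CC]ZZ[CC]][ZZ][ZZ][ZZ[CC]ZZ[CC]]]


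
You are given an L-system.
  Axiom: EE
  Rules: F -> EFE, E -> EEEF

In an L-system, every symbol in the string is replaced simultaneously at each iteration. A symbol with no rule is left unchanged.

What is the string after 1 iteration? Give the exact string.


Answer: EEEFEEEF

Derivation:
Step 0: EE
Step 1: EEEFEEEF


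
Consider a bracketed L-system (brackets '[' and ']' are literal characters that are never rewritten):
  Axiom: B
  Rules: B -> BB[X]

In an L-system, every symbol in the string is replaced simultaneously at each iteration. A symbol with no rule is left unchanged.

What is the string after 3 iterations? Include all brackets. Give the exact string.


Step 0: B
Step 1: BB[X]
Step 2: BB[X]BB[X][X]
Step 3: BB[X]BB[X][X]BB[X]BB[X][X][X]

Answer: BB[X]BB[X][X]BB[X]BB[X][X][X]


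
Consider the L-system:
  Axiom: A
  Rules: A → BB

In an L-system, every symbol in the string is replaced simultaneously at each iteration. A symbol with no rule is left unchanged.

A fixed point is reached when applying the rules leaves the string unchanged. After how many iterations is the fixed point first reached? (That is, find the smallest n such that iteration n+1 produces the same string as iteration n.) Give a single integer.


Answer: 1

Derivation:
Step 0: A
Step 1: BB
Step 2: BB  (unchanged — fixed point at step 1)


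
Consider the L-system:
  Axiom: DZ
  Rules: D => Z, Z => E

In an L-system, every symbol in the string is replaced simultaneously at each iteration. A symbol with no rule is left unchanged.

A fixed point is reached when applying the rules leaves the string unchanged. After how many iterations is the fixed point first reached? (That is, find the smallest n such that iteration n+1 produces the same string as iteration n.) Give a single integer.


Step 0: DZ
Step 1: ZE
Step 2: EE
Step 3: EE  (unchanged — fixed point at step 2)

Answer: 2


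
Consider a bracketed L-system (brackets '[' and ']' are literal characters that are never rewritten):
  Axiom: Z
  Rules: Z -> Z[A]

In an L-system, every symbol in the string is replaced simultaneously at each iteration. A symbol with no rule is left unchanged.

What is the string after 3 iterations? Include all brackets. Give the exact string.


Step 0: Z
Step 1: Z[A]
Step 2: Z[A][A]
Step 3: Z[A][A][A]

Answer: Z[A][A][A]


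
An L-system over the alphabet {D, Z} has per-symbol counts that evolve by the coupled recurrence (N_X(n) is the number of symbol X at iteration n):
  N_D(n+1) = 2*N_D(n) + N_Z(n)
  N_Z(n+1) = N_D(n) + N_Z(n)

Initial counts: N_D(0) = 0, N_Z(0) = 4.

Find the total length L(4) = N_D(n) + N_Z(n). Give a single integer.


Answer: 136

Derivation:
Step 0: N_D=0, N_Z=4, L=4
Step 1: N_D=4, N_Z=4, L=8
Step 2: N_D=12, N_Z=8, L=20
Step 3: N_D=32, N_Z=20, L=52
Step 4: N_D=84, N_Z=52, L=136


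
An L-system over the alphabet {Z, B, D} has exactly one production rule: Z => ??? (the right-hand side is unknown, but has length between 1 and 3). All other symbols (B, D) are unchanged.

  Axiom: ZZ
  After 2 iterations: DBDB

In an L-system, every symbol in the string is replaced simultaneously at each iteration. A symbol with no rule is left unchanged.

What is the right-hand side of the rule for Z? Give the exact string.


Trying Z => DB:
  Step 0: ZZ
  Step 1: DBDB
  Step 2: DBDB
Matches the given result.

Answer: DB


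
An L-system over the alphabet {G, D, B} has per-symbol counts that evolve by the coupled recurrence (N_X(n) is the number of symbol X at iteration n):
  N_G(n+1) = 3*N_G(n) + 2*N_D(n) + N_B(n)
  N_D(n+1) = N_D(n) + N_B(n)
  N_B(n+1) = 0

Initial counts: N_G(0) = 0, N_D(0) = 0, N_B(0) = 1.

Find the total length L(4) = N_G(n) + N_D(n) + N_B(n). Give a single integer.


Step 0: N_G=0, N_D=0, N_B=1, L=1
Step 1: N_G=1, N_D=1, N_B=0, L=2
Step 2: N_G=5, N_D=1, N_B=0, L=6
Step 3: N_G=17, N_D=1, N_B=0, L=18
Step 4: N_G=53, N_D=1, N_B=0, L=54

Answer: 54


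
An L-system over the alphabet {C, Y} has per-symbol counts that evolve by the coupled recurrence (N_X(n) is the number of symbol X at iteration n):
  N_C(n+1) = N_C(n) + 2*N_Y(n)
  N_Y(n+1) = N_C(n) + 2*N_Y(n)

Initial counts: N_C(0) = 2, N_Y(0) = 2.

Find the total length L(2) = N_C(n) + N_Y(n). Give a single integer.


Answer: 36

Derivation:
Step 0: N_C=2, N_Y=2, L=4
Step 1: N_C=6, N_Y=6, L=12
Step 2: N_C=18, N_Y=18, L=36


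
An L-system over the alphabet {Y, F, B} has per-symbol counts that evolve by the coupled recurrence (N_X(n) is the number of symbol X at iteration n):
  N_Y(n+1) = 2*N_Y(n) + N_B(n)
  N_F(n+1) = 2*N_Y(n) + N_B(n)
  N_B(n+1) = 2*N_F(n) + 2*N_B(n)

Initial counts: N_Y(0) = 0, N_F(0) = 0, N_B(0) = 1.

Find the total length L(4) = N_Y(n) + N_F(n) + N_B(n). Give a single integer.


Step 0: N_Y=0, N_F=0, N_B=1, L=1
Step 1: N_Y=1, N_F=1, N_B=2, L=4
Step 2: N_Y=4, N_F=4, N_B=6, L=14
Step 3: N_Y=14, N_F=14, N_B=20, L=48
Step 4: N_Y=48, N_F=48, N_B=68, L=164

Answer: 164


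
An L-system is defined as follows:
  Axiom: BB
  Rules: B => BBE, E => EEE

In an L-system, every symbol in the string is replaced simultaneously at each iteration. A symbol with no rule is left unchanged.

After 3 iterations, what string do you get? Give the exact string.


Step 0: BB
Step 1: BBEBBE
Step 2: BBEBBEEEEBBEBBEEEE
Step 3: BBEBBEEEEBBEBBEEEEEEEEEEEEEBBEBBEEEEBBEBBEEEEEEEEEEEEE

Answer: BBEBBEEEEBBEBBEEEEEEEEEEEEEBBEBBEEEEBBEBBEEEEEEEEEEEEE


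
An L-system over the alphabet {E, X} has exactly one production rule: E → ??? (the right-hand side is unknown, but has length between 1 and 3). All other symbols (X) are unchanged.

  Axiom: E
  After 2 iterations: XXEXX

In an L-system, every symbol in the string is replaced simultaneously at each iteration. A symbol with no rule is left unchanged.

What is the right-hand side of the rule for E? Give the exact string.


Answer: XEX

Derivation:
Trying E → XEX:
  Step 0: E
  Step 1: XEX
  Step 2: XXEXX
Matches the given result.


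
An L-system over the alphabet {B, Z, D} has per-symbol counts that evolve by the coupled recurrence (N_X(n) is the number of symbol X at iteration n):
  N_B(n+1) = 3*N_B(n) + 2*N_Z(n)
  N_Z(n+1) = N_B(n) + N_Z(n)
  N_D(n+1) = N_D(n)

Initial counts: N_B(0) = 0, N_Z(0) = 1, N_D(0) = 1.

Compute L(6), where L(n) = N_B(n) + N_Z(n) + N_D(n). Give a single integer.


Answer: 2132

Derivation:
Step 0: N_B=0, N_Z=1, N_D=1, L=2
Step 1: N_B=2, N_Z=1, N_D=1, L=4
Step 2: N_B=8, N_Z=3, N_D=1, L=12
Step 3: N_B=30, N_Z=11, N_D=1, L=42
Step 4: N_B=112, N_Z=41, N_D=1, L=154
Step 5: N_B=418, N_Z=153, N_D=1, L=572
Step 6: N_B=1560, N_Z=571, N_D=1, L=2132


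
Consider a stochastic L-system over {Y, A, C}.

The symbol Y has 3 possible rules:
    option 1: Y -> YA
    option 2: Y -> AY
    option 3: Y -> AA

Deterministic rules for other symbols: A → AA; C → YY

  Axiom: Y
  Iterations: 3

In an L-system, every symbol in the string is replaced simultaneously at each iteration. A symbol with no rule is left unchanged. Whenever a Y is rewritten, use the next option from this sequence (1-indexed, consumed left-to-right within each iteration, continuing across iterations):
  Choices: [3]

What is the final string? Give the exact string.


Answer: AAAAAAAA

Derivation:
Step 0: Y
Step 1: AA  (used choices [3])
Step 2: AAAA  (used choices [])
Step 3: AAAAAAAA  (used choices [])


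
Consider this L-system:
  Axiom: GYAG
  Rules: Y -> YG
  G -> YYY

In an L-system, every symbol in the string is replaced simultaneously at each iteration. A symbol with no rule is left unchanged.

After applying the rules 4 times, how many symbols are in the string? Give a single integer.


Step 0: length = 4
Step 1: length = 9
Step 2: length = 18
Step 3: length = 42
Step 4: length = 93

Answer: 93


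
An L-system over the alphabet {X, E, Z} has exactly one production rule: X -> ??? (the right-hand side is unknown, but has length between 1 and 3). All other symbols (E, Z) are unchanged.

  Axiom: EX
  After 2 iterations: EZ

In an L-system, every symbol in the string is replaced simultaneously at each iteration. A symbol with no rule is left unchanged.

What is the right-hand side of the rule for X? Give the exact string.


Trying X -> Z:
  Step 0: EX
  Step 1: EZ
  Step 2: EZ
Matches the given result.

Answer: Z


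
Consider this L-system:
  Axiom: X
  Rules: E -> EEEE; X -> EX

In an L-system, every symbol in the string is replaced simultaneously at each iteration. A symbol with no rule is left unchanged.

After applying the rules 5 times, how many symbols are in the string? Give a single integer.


Answer: 342

Derivation:
Step 0: length = 1
Step 1: length = 2
Step 2: length = 6
Step 3: length = 22
Step 4: length = 86
Step 5: length = 342


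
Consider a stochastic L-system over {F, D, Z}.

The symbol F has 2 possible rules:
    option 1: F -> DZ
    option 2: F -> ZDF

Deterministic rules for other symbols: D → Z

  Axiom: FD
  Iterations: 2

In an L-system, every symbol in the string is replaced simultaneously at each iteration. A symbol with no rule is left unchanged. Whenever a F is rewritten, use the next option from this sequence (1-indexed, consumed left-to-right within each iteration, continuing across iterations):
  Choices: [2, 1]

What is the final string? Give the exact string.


Answer: ZZDZZ

Derivation:
Step 0: FD
Step 1: ZDFZ  (used choices [2])
Step 2: ZZDZZ  (used choices [1])


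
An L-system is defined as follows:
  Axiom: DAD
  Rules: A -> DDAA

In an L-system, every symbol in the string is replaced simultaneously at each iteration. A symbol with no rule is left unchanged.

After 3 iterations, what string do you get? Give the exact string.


Step 0: DAD
Step 1: DDDAAD
Step 2: DDDDDAADDAAD
Step 3: DDDDDDDAADDAADDDDAADDAAD

Answer: DDDDDDDAADDAADDDDAADDAAD


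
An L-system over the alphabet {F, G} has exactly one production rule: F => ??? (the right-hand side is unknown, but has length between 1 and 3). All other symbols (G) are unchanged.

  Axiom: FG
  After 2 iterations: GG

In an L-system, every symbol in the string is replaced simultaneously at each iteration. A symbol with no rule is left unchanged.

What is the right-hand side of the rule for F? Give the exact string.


Answer: G

Derivation:
Trying F => G:
  Step 0: FG
  Step 1: GG
  Step 2: GG
Matches the given result.


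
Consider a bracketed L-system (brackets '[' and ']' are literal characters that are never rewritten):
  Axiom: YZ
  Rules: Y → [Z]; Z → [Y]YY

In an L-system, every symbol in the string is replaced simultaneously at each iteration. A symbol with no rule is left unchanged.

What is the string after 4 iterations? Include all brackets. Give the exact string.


Step 0: YZ
Step 1: [Z][Y]YY
Step 2: [[Y]YY][[Z]][Z][Z]
Step 3: [[[Z]][Z][Z]][[[Y]YY]][[Y]YY][[Y]YY]
Step 4: [[[[Y]YY]][[Y]YY][[Y]YY]][[[[Z]][Z][Z]]][[[Z]][Z][Z]][[[Z]][Z][Z]]

Answer: [[[[Y]YY]][[Y]YY][[Y]YY]][[[[Z]][Z][Z]]][[[Z]][Z][Z]][[[Z]][Z][Z]]


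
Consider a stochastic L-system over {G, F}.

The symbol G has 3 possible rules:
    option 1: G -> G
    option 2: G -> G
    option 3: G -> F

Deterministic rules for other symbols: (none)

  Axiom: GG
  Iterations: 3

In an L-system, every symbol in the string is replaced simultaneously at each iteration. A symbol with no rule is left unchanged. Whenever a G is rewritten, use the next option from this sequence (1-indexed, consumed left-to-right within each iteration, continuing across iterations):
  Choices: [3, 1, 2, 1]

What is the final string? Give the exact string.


Step 0: GG
Step 1: FG  (used choices [3, 1])
Step 2: FG  (used choices [2])
Step 3: FG  (used choices [1])

Answer: FG


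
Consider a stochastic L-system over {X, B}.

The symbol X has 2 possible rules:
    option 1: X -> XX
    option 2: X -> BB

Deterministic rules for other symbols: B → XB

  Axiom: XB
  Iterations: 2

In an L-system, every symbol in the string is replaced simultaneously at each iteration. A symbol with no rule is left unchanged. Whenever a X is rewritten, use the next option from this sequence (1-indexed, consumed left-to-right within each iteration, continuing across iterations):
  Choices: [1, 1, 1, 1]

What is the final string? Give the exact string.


Answer: XXXXXXXB

Derivation:
Step 0: XB
Step 1: XXXB  (used choices [1])
Step 2: XXXXXXXB  (used choices [1, 1, 1])


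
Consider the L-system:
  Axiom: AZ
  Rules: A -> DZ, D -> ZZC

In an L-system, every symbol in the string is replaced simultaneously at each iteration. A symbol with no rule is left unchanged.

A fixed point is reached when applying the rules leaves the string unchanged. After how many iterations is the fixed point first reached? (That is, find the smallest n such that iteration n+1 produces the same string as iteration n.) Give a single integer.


Answer: 2

Derivation:
Step 0: AZ
Step 1: DZZ
Step 2: ZZCZZ
Step 3: ZZCZZ  (unchanged — fixed point at step 2)


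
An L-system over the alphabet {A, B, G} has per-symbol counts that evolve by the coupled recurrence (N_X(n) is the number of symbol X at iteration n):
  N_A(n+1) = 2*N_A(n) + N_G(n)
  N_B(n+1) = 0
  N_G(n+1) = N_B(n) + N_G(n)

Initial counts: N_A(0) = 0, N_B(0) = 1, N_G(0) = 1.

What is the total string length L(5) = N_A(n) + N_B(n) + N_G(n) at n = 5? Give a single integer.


Answer: 48

Derivation:
Step 0: N_A=0, N_B=1, N_G=1, L=2
Step 1: N_A=1, N_B=0, N_G=2, L=3
Step 2: N_A=4, N_B=0, N_G=2, L=6
Step 3: N_A=10, N_B=0, N_G=2, L=12
Step 4: N_A=22, N_B=0, N_G=2, L=24
Step 5: N_A=46, N_B=0, N_G=2, L=48


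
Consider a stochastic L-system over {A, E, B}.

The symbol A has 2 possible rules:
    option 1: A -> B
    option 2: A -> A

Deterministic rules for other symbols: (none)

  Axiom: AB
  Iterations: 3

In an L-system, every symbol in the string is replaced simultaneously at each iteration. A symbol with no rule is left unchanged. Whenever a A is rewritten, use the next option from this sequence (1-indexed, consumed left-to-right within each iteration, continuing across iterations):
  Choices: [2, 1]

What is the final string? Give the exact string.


Answer: BB

Derivation:
Step 0: AB
Step 1: AB  (used choices [2])
Step 2: BB  (used choices [1])
Step 3: BB  (used choices [])


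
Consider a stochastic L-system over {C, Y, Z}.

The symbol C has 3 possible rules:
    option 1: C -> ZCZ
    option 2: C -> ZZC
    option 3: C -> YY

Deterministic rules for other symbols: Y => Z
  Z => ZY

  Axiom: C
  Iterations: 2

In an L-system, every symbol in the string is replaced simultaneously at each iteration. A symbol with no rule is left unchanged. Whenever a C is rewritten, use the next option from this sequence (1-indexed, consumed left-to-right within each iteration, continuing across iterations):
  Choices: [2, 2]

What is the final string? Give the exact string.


Step 0: C
Step 1: ZZC  (used choices [2])
Step 2: ZYZYZZC  (used choices [2])

Answer: ZYZYZZC


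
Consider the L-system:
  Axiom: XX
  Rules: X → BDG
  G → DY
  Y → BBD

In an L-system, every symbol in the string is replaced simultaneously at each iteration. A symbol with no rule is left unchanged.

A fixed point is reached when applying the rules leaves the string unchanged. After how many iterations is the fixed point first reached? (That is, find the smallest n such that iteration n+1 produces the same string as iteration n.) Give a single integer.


Answer: 3

Derivation:
Step 0: XX
Step 1: BDGBDG
Step 2: BDDYBDDY
Step 3: BDDBBDBDDBBD
Step 4: BDDBBDBDDBBD  (unchanged — fixed point at step 3)


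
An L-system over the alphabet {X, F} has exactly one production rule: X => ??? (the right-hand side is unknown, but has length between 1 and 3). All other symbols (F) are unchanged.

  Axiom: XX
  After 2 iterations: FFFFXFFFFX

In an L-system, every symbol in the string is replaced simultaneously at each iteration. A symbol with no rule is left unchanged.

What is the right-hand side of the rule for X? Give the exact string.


Answer: FFX

Derivation:
Trying X => FFX:
  Step 0: XX
  Step 1: FFXFFX
  Step 2: FFFFXFFFFX
Matches the given result.


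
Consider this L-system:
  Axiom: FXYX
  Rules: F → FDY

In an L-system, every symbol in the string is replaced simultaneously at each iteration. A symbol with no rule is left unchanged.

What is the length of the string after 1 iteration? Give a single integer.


Step 0: length = 4
Step 1: length = 6

Answer: 6


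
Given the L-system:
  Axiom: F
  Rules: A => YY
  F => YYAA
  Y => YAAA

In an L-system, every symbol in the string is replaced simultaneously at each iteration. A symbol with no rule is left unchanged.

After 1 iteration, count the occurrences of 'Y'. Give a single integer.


Answer: 2

Derivation:
Step 0: F  (0 'Y')
Step 1: YYAA  (2 'Y')


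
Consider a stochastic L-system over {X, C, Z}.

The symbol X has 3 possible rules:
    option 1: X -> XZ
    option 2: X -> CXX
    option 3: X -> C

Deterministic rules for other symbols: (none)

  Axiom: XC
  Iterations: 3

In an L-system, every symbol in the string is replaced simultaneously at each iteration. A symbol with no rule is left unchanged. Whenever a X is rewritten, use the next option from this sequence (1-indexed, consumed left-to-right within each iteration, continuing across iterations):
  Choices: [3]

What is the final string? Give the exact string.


Step 0: XC
Step 1: CC  (used choices [3])
Step 2: CC  (used choices [])
Step 3: CC  (used choices [])

Answer: CC


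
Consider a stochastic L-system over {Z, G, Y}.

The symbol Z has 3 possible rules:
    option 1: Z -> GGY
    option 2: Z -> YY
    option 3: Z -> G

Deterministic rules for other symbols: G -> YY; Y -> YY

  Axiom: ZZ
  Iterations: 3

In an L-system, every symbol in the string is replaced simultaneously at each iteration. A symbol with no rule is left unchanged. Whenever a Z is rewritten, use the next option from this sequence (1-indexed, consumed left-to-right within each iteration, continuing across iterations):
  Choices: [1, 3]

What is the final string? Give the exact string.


Answer: YYYYYYYYYYYYYYYY

Derivation:
Step 0: ZZ
Step 1: GGYG  (used choices [1, 3])
Step 2: YYYYYYYY  (used choices [])
Step 3: YYYYYYYYYYYYYYYY  (used choices [])


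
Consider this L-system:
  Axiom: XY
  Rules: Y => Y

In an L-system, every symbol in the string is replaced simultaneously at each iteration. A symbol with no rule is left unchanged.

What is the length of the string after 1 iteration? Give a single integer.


Step 0: length = 2
Step 1: length = 2

Answer: 2


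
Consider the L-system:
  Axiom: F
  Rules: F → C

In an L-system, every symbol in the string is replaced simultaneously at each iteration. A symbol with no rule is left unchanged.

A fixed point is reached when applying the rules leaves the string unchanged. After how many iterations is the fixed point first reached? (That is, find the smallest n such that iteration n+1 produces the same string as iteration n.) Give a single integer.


Answer: 1

Derivation:
Step 0: F
Step 1: C
Step 2: C  (unchanged — fixed point at step 1)


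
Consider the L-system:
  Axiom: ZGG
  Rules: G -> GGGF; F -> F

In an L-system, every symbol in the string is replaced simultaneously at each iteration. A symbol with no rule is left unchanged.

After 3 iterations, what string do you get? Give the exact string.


Step 0: ZGG
Step 1: ZGGGFGGGF
Step 2: ZGGGFGGGFGGGFFGGGFGGGFGGGFF
Step 3: ZGGGFGGGFGGGFFGGGFGGGFGGGFFGGGFGGGFGGGFFFGGGFGGGFGGGFFGGGFGGGFGGGFFGGGFGGGFGGGFFF

Answer: ZGGGFGGGFGGGFFGGGFGGGFGGGFFGGGFGGGFGGGFFFGGGFGGGFGGGFFGGGFGGGFGGGFFGGGFGGGFGGGFFF


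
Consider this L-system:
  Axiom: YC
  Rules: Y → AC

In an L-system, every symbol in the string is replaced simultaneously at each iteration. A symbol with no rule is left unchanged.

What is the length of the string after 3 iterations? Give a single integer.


Answer: 3

Derivation:
Step 0: length = 2
Step 1: length = 3
Step 2: length = 3
Step 3: length = 3


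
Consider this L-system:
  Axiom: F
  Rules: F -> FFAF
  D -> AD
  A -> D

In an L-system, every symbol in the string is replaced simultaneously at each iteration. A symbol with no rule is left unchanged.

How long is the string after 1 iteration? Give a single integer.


Answer: 4

Derivation:
Step 0: length = 1
Step 1: length = 4


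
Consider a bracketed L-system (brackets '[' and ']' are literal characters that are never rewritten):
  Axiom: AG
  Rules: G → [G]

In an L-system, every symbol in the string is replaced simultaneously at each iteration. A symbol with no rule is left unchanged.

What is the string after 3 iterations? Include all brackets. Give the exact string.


Answer: A[[[G]]]

Derivation:
Step 0: AG
Step 1: A[G]
Step 2: A[[G]]
Step 3: A[[[G]]]


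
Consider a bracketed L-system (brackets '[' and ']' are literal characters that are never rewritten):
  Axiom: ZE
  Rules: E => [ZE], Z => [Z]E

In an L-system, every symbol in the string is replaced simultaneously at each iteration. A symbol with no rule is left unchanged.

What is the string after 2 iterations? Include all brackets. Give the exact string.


Step 0: ZE
Step 1: [Z]E[ZE]
Step 2: [[Z]E][ZE][[Z]E[ZE]]

Answer: [[Z]E][ZE][[Z]E[ZE]]


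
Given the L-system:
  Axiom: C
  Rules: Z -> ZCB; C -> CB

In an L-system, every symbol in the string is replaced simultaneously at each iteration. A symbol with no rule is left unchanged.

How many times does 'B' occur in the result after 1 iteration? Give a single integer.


Step 0: C  (0 'B')
Step 1: CB  (1 'B')

Answer: 1


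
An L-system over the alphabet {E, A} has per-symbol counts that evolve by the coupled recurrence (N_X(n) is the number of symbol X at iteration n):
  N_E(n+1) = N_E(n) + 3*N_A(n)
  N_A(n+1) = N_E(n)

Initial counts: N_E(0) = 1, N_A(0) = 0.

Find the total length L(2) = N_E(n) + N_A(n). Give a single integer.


Step 0: N_E=1, N_A=0, L=1
Step 1: N_E=1, N_A=1, L=2
Step 2: N_E=4, N_A=1, L=5

Answer: 5


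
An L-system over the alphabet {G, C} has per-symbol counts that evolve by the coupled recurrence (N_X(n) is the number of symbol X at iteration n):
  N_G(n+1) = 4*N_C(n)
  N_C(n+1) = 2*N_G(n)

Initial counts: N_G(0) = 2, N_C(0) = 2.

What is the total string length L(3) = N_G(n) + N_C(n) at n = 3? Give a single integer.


Answer: 96

Derivation:
Step 0: N_G=2, N_C=2, L=4
Step 1: N_G=8, N_C=4, L=12
Step 2: N_G=16, N_C=16, L=32
Step 3: N_G=64, N_C=32, L=96


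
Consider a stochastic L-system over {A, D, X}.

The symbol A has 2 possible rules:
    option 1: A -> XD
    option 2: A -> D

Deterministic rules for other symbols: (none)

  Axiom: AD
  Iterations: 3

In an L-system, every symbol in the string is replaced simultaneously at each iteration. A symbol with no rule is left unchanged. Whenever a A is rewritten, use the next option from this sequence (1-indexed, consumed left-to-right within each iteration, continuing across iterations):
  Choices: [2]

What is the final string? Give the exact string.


Step 0: AD
Step 1: DD  (used choices [2])
Step 2: DD  (used choices [])
Step 3: DD  (used choices [])

Answer: DD


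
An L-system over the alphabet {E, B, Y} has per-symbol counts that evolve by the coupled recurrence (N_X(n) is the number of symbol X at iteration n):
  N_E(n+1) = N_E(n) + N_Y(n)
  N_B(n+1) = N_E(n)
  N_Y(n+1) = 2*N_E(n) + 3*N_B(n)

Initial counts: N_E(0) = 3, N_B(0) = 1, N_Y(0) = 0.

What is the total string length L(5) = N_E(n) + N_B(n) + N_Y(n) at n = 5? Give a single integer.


Step 0: N_E=3, N_B=1, N_Y=0, L=4
Step 1: N_E=3, N_B=3, N_Y=9, L=15
Step 2: N_E=12, N_B=3, N_Y=15, L=30
Step 3: N_E=27, N_B=12, N_Y=33, L=72
Step 4: N_E=60, N_B=27, N_Y=90, L=177
Step 5: N_E=150, N_B=60, N_Y=201, L=411

Answer: 411


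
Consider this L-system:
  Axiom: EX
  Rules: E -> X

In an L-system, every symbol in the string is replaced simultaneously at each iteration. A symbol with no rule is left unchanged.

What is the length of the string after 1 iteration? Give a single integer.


Answer: 2

Derivation:
Step 0: length = 2
Step 1: length = 2


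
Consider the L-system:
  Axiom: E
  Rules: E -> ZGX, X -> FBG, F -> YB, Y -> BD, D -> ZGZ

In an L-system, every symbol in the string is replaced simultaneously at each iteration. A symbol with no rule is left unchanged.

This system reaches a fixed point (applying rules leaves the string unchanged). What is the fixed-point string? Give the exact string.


Step 0: E
Step 1: ZGX
Step 2: ZGFBG
Step 3: ZGYBBG
Step 4: ZGBDBBG
Step 5: ZGBZGZBBG
Step 6: ZGBZGZBBG  (unchanged — fixed point at step 5)

Answer: ZGBZGZBBG


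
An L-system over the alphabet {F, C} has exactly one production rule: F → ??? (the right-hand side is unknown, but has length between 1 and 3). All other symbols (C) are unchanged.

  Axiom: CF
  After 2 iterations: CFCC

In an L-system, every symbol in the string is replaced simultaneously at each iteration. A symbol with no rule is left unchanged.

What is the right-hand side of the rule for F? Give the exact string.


Answer: FC

Derivation:
Trying F → FC:
  Step 0: CF
  Step 1: CFC
  Step 2: CFCC
Matches the given result.


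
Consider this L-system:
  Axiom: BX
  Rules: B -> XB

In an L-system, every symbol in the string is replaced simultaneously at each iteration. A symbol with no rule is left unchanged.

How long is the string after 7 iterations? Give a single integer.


Answer: 9

Derivation:
Step 0: length = 2
Step 1: length = 3
Step 2: length = 4
Step 3: length = 5
Step 4: length = 6
Step 5: length = 7
Step 6: length = 8
Step 7: length = 9


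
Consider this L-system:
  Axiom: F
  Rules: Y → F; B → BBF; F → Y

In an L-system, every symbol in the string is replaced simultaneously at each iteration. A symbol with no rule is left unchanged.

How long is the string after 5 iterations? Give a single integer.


Answer: 1

Derivation:
Step 0: length = 1
Step 1: length = 1
Step 2: length = 1
Step 3: length = 1
Step 4: length = 1
Step 5: length = 1


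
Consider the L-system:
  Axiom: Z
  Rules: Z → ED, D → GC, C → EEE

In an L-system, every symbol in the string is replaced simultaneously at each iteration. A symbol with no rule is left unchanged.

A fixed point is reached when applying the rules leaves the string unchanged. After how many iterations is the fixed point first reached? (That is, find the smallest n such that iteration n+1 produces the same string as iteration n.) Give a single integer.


Step 0: Z
Step 1: ED
Step 2: EGC
Step 3: EGEEE
Step 4: EGEEE  (unchanged — fixed point at step 3)

Answer: 3


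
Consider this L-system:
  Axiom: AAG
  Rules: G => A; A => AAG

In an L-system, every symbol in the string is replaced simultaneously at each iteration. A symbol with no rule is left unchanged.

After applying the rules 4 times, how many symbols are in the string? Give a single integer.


Step 0: length = 3
Step 1: length = 7
Step 2: length = 17
Step 3: length = 41
Step 4: length = 99

Answer: 99


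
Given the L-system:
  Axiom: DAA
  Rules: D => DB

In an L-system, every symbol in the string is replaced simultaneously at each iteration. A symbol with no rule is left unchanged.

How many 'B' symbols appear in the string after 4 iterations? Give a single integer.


Step 0: DAA  (0 'B')
Step 1: DBAA  (1 'B')
Step 2: DBBAA  (2 'B')
Step 3: DBBBAA  (3 'B')
Step 4: DBBBBAA  (4 'B')

Answer: 4


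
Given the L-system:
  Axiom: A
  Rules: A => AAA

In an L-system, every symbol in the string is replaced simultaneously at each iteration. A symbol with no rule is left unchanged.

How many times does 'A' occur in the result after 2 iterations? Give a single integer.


Step 0: A  (1 'A')
Step 1: AAA  (3 'A')
Step 2: AAAAAAAAA  (9 'A')

Answer: 9


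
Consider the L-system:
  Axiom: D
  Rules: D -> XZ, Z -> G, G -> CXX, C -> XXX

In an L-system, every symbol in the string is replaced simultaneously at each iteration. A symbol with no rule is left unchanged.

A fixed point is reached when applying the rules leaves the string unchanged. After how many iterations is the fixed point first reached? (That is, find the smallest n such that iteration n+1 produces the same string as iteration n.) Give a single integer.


Answer: 4

Derivation:
Step 0: D
Step 1: XZ
Step 2: XG
Step 3: XCXX
Step 4: XXXXXX
Step 5: XXXXXX  (unchanged — fixed point at step 4)


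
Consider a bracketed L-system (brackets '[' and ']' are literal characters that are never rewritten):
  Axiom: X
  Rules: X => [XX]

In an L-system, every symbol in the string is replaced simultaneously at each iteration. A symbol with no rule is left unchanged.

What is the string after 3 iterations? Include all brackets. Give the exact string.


Step 0: X
Step 1: [XX]
Step 2: [[XX][XX]]
Step 3: [[[XX][XX]][[XX][XX]]]

Answer: [[[XX][XX]][[XX][XX]]]


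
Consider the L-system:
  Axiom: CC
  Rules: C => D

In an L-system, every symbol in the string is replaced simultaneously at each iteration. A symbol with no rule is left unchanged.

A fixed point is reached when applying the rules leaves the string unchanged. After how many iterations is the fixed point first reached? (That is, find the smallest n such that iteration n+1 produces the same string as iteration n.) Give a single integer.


Answer: 1

Derivation:
Step 0: CC
Step 1: DD
Step 2: DD  (unchanged — fixed point at step 1)


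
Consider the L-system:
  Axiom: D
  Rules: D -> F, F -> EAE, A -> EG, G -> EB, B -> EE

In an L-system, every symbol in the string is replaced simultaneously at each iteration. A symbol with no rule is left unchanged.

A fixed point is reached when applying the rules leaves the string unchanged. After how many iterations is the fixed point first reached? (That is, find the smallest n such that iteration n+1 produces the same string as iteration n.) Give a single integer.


Answer: 5

Derivation:
Step 0: D
Step 1: F
Step 2: EAE
Step 3: EEGE
Step 4: EEEBE
Step 5: EEEEEE
Step 6: EEEEEE  (unchanged — fixed point at step 5)


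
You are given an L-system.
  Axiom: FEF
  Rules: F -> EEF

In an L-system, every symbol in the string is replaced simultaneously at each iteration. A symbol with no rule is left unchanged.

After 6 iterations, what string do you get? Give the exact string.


Answer: EEEEEEEEEEEEFEEEEEEEEEEEEEF

Derivation:
Step 0: FEF
Step 1: EEFEEEF
Step 2: EEEEFEEEEEF
Step 3: EEEEEEFEEEEEEEF
Step 4: EEEEEEEEFEEEEEEEEEF
Step 5: EEEEEEEEEEFEEEEEEEEEEEF
Step 6: EEEEEEEEEEEEFEEEEEEEEEEEEEF


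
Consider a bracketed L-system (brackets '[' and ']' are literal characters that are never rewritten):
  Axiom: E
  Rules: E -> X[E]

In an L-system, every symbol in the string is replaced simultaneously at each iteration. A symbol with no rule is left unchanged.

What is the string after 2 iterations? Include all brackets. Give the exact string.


Answer: X[X[E]]

Derivation:
Step 0: E
Step 1: X[E]
Step 2: X[X[E]]


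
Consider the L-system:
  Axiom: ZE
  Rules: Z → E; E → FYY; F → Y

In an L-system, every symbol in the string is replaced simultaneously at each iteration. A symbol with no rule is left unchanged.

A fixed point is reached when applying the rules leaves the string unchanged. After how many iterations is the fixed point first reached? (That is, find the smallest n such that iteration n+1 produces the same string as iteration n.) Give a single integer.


Answer: 3

Derivation:
Step 0: ZE
Step 1: EFYY
Step 2: FYYYYY
Step 3: YYYYYY
Step 4: YYYYYY  (unchanged — fixed point at step 3)


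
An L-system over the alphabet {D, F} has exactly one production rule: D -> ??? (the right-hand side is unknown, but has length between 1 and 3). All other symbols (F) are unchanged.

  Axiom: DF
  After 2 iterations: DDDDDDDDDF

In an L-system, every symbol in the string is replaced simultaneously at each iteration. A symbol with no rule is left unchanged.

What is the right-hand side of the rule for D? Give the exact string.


Answer: DDD

Derivation:
Trying D -> DDD:
  Step 0: DF
  Step 1: DDDF
  Step 2: DDDDDDDDDF
Matches the given result.


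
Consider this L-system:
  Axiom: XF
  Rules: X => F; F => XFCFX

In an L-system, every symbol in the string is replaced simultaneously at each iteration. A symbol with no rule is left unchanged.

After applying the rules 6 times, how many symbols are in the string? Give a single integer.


Answer: 1034

Derivation:
Step 0: length = 2
Step 1: length = 6
Step 2: length = 18
Step 3: length = 50
Step 4: length = 138
Step 5: length = 378
Step 6: length = 1034


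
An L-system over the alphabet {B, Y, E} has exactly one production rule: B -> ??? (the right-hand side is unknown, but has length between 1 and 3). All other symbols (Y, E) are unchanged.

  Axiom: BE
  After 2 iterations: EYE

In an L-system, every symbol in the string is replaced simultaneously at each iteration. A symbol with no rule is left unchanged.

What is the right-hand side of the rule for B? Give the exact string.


Trying B -> EY:
  Step 0: BE
  Step 1: EYE
  Step 2: EYE
Matches the given result.

Answer: EY


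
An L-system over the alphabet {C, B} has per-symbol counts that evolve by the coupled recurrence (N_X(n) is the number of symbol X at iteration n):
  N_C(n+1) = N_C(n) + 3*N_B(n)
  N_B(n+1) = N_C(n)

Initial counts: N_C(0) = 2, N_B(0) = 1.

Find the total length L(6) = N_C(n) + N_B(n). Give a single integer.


Step 0: N_C=2, N_B=1, L=3
Step 1: N_C=5, N_B=2, L=7
Step 2: N_C=11, N_B=5, L=16
Step 3: N_C=26, N_B=11, L=37
Step 4: N_C=59, N_B=26, L=85
Step 5: N_C=137, N_B=59, L=196
Step 6: N_C=314, N_B=137, L=451

Answer: 451


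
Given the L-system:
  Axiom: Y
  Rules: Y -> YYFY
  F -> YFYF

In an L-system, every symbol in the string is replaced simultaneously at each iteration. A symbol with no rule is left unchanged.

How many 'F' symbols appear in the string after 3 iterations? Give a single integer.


Answer: 21

Derivation:
Step 0: Y  (0 'F')
Step 1: YYFY  (1 'F')
Step 2: YYFYYYFYYFYFYYFY  (5 'F')
Step 3: YYFYYYFYYFYFYYFYYYFYYYFYYFYFYYFYYYFYYFYFYYFYYFYFYYFYYYFYYFYFYYFY  (21 'F')


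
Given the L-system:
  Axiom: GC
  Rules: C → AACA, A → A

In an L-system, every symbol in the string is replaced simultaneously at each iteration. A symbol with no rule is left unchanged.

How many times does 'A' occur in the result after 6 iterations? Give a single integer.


Answer: 18

Derivation:
Step 0: GC  (0 'A')
Step 1: GAACA  (3 'A')
Step 2: GAAAACAA  (6 'A')
Step 3: GAAAAAACAAA  (9 'A')
Step 4: GAAAAAAAACAAAA  (12 'A')
Step 5: GAAAAAAAAAACAAAAA  (15 'A')
Step 6: GAAAAAAAAAAAACAAAAAA  (18 'A')


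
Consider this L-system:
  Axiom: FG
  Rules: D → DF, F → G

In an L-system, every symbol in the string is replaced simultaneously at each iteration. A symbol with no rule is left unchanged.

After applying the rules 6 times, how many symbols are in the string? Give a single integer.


Answer: 2

Derivation:
Step 0: length = 2
Step 1: length = 2
Step 2: length = 2
Step 3: length = 2
Step 4: length = 2
Step 5: length = 2
Step 6: length = 2


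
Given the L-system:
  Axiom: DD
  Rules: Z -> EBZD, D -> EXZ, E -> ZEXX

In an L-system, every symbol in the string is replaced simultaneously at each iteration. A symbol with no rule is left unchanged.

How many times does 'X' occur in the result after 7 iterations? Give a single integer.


Final string: EBZDZEXXXXBZEXXBEBZDEXZZEXXXEBZDZEXXBEBZDEXZEBZDZEXXXXXXXXBZEXXBEBZDEXZEBZDZEXXXXXXBEBZDZEXXXXBZEXXBEBZDEXZZEXXXEBZDEBZDZEXXXXXZEXXBEBZDEXZZEXXBEBZDEXZEBZDZEXXXXXXXEBZDZEXXXXBZEXXBEBZDEXZZEXXXEBZDZEXXBEBZDEXZEBZDZEXXXXXXBEBZDZEXXXXBZEXXBEBZDEXZZEXXXEBZDEBZDZEXXXXXZEXXBEBZDEXZEBZDZEXXXXBZEXXBEBZDEXZZEXXXEBZDZEXXBEBZDEXZEBZDZEXXXXXXXXXXXXXZEXXBEBZDEXZEBZDZEXXXXXXBEBZDZEXXXXBZEXXBEBZDEXZZEXXXEBZDEBZDZEXXXXXZEXXBEBZDEXZEBZDZEXXXXBZEXXBEBZDEXZZEXXXEBZDZEXXBEBZDEXZEBZDZEXXXXXXXXXXBEBZDZEXXXXBZEXXBEBZDEXZZEXXXEBZDZEXXBEBZDEXZEBZDZEXXXXXXXXBZEXXBEBZDEXZEBZDZEXXXXXXBEBZDZEXXXXBZEXXBEBZDEXZZEXXXEBZDEBZDZEXXXXXZEXXBEBZDEXZZEXXBEBZDEXZEBZDZEXXXXXXXEBZDZEXXXXBZEXXBEBZDEXZZEXXXEBZDEBZDZEXXXXBZEXXBEBZDEXZZEXXXEBZDZEXXBEBZDEXZEBZDZEXXXXXXXXXZEXXBEBZDEXZEBZDZEXXXXXXBEBZDZEXXXXBZEXXBEBZDEXZZEXXXEBZDEBZDZEXXXXXZEXXBEBZDEXZEBZDZEXXXXBZEXXBEBZDEXZZEXXXEBZDZEXXBEBZDEXZEBZDZEXXXXXXXXBZEXXBEBZDEXZEBZDZEXXXXXXBEBZDZEXXXXBZEXXBEBZDEXZZEXXXEBZDEBZDZEXXXXXZEXXBEBZDEXZZEXXBEBZDEXZEBZDZEXXXXXXXEBZDZEXXXXBZEXXBEBZDEXZZEXXXEBZDZEXXBEBZDEXZEBZDZEXXXXXXBEBZDZEXXXXBZEXXBEBZDEXZZEXXXEBZDEBZDZEXXXXXZEXXBEBZDEXZEBZDZEXXXXBZEXXBEBZDEXZZEXXXEBZDZEXXBEBZDEXZEBZDZEXXXXXXXXXXXXXZEXXBEBZDEXZEBZDZEXXXXXXBEBZDZEXXXXBZEXXBEBZDEXZZEXXXEBZDEBZDZEXXXXXZEXXBEBZDEXZEBZDZEXXXXBZEXXBEBZDEXZZEXXXEBZDZEXXBEBZDEXZEBZDZEXXXXXXXXXXBEBZDZEXXXXBZEXXBEBZDEXZZEXXXEBZDZEXXBEBZDEXZEBZDZEXXXXXXXXBZEXXBEBZDEXZEBZDZEXXXXXXBEBZDZEXXXXBZEXXBEBZDEXZZEXXXEBZDEBZDZEXXXXXZEXXBEBZDEXZZEXXBEBZDEXZEBZDZEXXXXXXXEBZDZEXXXXBZEXXBEBZDEXZZEXXXEBZDEBZDZEXXXXBZEXXBEBZDEXZZEXXXEBZDZEXXBEBZDEXZEBZDZEXXXXXXXXXZEXXBEBZDEXZEBZDZEXXXXXXBEBZDZEXXXXBZEXXBEBZDEXZZEXXXEBZDEBZDZEXXXXXZEXXBEBZDEXZ
Count of 'X': 576

Answer: 576


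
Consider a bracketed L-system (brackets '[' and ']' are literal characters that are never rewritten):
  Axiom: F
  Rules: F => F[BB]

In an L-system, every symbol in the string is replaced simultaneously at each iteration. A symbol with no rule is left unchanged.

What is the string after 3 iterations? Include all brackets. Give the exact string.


Step 0: F
Step 1: F[BB]
Step 2: F[BB][BB]
Step 3: F[BB][BB][BB]

Answer: F[BB][BB][BB]


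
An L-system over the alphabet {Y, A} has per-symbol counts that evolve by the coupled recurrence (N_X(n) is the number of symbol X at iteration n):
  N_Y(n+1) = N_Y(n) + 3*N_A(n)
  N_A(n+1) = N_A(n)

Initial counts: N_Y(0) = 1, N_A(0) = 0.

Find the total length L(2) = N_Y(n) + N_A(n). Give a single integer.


Step 0: N_Y=1, N_A=0, L=1
Step 1: N_Y=1, N_A=0, L=1
Step 2: N_Y=1, N_A=0, L=1

Answer: 1


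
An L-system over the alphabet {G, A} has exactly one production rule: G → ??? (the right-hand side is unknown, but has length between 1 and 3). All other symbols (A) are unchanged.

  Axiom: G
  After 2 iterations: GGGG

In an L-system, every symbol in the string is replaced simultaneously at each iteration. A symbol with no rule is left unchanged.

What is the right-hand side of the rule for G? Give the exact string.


Answer: GG

Derivation:
Trying G → GG:
  Step 0: G
  Step 1: GG
  Step 2: GGGG
Matches the given result.


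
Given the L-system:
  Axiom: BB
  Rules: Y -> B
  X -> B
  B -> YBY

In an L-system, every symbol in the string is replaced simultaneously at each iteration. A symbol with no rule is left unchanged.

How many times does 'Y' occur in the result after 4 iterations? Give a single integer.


Step 0: BB  (0 'Y')
Step 1: YBYYBY  (4 'Y')
Step 2: BYBYBBYBYB  (4 'Y')
Step 3: YBYBYBYBYBYYBYBYBYBYBY  (12 'Y')
Step 4: BYBYBYBYBYBYBYBYBYBYBBYBYBYBYBYBYBYBYBYBYB  (20 'Y')

Answer: 20


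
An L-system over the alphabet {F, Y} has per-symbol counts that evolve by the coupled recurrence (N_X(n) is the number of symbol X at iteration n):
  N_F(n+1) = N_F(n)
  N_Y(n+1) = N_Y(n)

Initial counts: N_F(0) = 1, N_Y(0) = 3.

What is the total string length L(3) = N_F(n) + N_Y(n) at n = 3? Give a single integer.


Answer: 4

Derivation:
Step 0: N_F=1, N_Y=3, L=4
Step 1: N_F=1, N_Y=3, L=4
Step 2: N_F=1, N_Y=3, L=4
Step 3: N_F=1, N_Y=3, L=4


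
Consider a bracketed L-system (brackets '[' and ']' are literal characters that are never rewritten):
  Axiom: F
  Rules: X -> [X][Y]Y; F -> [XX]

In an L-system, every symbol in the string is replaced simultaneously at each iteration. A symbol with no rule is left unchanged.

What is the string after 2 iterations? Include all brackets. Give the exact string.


Answer: [[X][Y]Y[X][Y]Y]

Derivation:
Step 0: F
Step 1: [XX]
Step 2: [[X][Y]Y[X][Y]Y]
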